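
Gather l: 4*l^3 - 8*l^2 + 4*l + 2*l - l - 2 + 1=4*l^3 - 8*l^2 + 5*l - 1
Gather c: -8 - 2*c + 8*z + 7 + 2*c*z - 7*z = c*(2*z - 2) + z - 1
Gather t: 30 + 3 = 33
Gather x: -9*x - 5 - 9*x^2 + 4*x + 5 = -9*x^2 - 5*x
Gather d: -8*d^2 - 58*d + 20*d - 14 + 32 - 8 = -8*d^2 - 38*d + 10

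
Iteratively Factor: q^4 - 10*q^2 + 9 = (q - 1)*(q^3 + q^2 - 9*q - 9) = (q - 1)*(q + 1)*(q^2 - 9) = (q - 3)*(q - 1)*(q + 1)*(q + 3)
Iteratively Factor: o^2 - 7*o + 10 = (o - 2)*(o - 5)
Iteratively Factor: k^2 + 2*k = (k)*(k + 2)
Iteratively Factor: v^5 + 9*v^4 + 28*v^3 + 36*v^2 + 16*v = (v + 1)*(v^4 + 8*v^3 + 20*v^2 + 16*v) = (v + 1)*(v + 2)*(v^3 + 6*v^2 + 8*v) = (v + 1)*(v + 2)^2*(v^2 + 4*v) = (v + 1)*(v + 2)^2*(v + 4)*(v)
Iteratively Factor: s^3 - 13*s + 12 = (s - 1)*(s^2 + s - 12) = (s - 3)*(s - 1)*(s + 4)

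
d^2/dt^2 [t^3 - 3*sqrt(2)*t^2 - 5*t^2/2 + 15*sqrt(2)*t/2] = 6*t - 6*sqrt(2) - 5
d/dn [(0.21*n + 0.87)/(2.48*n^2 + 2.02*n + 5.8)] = (0.5208*n^2 + 0.4242*n - (0.21*n + 0.87)*(4.96*n + 2.02) + 1.218)/(2.48*n^2 + 2.02*n + 5.8)^2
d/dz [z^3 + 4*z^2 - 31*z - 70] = 3*z^2 + 8*z - 31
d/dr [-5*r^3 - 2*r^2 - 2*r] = -15*r^2 - 4*r - 2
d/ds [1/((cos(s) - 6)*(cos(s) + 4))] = 2*(cos(s) - 1)*sin(s)/((cos(s) - 6)^2*(cos(s) + 4)^2)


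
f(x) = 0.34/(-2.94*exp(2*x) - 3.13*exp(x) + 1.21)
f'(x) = 0.34*(5.88*exp(2*x) + 3.13*exp(x))/(-2.94*exp(2*x) - 3.13*exp(x) + 1.21)^2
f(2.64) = -0.00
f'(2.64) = 0.00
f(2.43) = -0.00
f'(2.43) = 0.00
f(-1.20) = 616.69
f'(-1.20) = 1651134.94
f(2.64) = -0.00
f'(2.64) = 0.00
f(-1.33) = 1.93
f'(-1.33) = 13.52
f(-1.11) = -2.41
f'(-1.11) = 28.63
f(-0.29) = -0.12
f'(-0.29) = 0.25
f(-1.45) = 1.08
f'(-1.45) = 3.65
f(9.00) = 0.00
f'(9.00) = 0.00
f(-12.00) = 0.28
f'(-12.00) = 0.00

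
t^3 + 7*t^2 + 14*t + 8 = (t + 1)*(t + 2)*(t + 4)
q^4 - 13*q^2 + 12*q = q*(q - 3)*(q - 1)*(q + 4)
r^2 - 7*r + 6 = (r - 6)*(r - 1)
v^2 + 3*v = v*(v + 3)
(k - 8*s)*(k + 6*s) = k^2 - 2*k*s - 48*s^2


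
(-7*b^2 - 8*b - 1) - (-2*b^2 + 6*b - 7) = -5*b^2 - 14*b + 6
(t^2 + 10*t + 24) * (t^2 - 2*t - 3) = t^4 + 8*t^3 + t^2 - 78*t - 72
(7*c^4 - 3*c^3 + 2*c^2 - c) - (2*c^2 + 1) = 7*c^4 - 3*c^3 - c - 1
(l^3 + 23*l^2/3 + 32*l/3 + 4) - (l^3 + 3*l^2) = 14*l^2/3 + 32*l/3 + 4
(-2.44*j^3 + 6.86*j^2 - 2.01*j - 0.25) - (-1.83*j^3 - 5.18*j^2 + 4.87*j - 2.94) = -0.61*j^3 + 12.04*j^2 - 6.88*j + 2.69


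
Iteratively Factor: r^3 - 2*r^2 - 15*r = (r - 5)*(r^2 + 3*r) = (r - 5)*(r + 3)*(r)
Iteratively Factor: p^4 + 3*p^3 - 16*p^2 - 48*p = (p)*(p^3 + 3*p^2 - 16*p - 48) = p*(p - 4)*(p^2 + 7*p + 12) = p*(p - 4)*(p + 3)*(p + 4)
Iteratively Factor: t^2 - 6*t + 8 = (t - 2)*(t - 4)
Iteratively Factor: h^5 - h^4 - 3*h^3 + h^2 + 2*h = (h)*(h^4 - h^3 - 3*h^2 + h + 2) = h*(h - 1)*(h^3 - 3*h - 2) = h*(h - 1)*(h + 1)*(h^2 - h - 2) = h*(h - 2)*(h - 1)*(h + 1)*(h + 1)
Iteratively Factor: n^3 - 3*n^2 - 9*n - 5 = (n + 1)*(n^2 - 4*n - 5) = (n + 1)^2*(n - 5)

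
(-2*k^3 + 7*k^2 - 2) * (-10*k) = 20*k^4 - 70*k^3 + 20*k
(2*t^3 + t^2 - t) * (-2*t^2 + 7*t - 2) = -4*t^5 + 12*t^4 + 5*t^3 - 9*t^2 + 2*t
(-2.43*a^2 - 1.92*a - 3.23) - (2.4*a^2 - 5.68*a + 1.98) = -4.83*a^2 + 3.76*a - 5.21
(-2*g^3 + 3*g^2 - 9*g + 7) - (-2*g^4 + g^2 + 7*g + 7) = 2*g^4 - 2*g^3 + 2*g^2 - 16*g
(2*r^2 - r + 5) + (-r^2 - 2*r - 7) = r^2 - 3*r - 2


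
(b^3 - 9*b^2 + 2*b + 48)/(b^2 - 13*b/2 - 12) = 2*(b^2 - b - 6)/(2*b + 3)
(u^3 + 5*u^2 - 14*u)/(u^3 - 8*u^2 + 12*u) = (u + 7)/(u - 6)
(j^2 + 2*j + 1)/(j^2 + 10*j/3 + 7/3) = 3*(j + 1)/(3*j + 7)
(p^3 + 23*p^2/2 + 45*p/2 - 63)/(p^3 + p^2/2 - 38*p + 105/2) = (p + 6)/(p - 5)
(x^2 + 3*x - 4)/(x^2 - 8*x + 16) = (x^2 + 3*x - 4)/(x^2 - 8*x + 16)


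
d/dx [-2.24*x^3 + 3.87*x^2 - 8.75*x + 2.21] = -6.72*x^2 + 7.74*x - 8.75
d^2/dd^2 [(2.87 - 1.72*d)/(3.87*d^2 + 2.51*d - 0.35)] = (-(1.72*d - 2.87)*(7.74*d + 2.51)*(15.48*d + 5.02) + (39.9384*d - 13.5794)*(3.87*d^2 + 2.51*d - 0.35))/(3.87*d^2 + 2.51*d - 0.35)^3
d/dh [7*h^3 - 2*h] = 21*h^2 - 2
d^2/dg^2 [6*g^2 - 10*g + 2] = 12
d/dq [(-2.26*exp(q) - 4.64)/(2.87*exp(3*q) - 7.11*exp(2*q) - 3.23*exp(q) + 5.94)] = (12.9724*exp(3*q) + 23.8818*exp(2*q) - 65.9808*exp(q) - 28.4116)*exp(q)/(8.2369*exp(6*q) - 40.8114*exp(5*q) + 32.0119*exp(4*q) + 80.0262*exp(3*q) - 74.0339*exp(2*q) - 38.3724*exp(q) + 35.2836)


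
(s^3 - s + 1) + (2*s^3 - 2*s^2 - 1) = 3*s^3 - 2*s^2 - s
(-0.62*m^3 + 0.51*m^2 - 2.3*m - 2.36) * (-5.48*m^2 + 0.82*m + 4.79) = 3.3976*m^5 - 3.3032*m^4 + 10.0524*m^3 + 13.4897*m^2 - 12.9522*m - 11.3044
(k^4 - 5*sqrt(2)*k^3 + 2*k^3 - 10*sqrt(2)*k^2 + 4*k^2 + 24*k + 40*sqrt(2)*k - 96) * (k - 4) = k^5 - 5*sqrt(2)*k^4 - 2*k^4 - 4*k^3 + 10*sqrt(2)*k^3 + 8*k^2 + 80*sqrt(2)*k^2 - 160*sqrt(2)*k - 192*k + 384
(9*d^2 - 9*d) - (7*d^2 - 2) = 2*d^2 - 9*d + 2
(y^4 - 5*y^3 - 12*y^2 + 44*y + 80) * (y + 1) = y^5 - 4*y^4 - 17*y^3 + 32*y^2 + 124*y + 80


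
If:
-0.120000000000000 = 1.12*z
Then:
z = -0.11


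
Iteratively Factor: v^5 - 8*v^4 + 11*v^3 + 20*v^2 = (v + 1)*(v^4 - 9*v^3 + 20*v^2) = v*(v + 1)*(v^3 - 9*v^2 + 20*v) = v^2*(v + 1)*(v^2 - 9*v + 20) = v^2*(v - 5)*(v + 1)*(v - 4)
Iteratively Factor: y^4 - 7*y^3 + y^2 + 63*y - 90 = (y - 3)*(y^3 - 4*y^2 - 11*y + 30) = (y - 5)*(y - 3)*(y^2 + y - 6) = (y - 5)*(y - 3)*(y + 3)*(y - 2)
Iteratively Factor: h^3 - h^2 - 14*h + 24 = (h - 2)*(h^2 + h - 12) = (h - 3)*(h - 2)*(h + 4)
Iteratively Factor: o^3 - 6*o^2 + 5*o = (o - 5)*(o^2 - o) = o*(o - 5)*(o - 1)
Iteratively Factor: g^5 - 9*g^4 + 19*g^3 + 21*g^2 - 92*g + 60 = (g - 1)*(g^4 - 8*g^3 + 11*g^2 + 32*g - 60) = (g - 5)*(g - 1)*(g^3 - 3*g^2 - 4*g + 12) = (g - 5)*(g - 2)*(g - 1)*(g^2 - g - 6) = (g - 5)*(g - 3)*(g - 2)*(g - 1)*(g + 2)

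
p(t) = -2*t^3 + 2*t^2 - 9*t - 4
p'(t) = -6*t^2 + 4*t - 9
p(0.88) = -11.73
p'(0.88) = -10.13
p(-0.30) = -1.07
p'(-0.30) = -10.74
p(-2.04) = 39.66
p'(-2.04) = -42.13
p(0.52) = -8.42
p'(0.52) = -8.54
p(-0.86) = 6.49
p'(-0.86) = -16.88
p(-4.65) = 282.18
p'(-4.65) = -157.34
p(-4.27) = 226.60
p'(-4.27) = -135.48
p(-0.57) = 2.15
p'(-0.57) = -13.23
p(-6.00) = 554.00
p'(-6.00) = -249.00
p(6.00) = -418.00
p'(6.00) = -201.00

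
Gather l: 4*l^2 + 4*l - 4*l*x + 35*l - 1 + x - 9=4*l^2 + l*(39 - 4*x) + x - 10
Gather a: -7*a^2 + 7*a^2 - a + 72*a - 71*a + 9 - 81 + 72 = 0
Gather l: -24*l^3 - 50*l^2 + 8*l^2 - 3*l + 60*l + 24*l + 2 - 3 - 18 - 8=-24*l^3 - 42*l^2 + 81*l - 27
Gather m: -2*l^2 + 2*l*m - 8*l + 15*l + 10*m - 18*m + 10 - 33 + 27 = -2*l^2 + 7*l + m*(2*l - 8) + 4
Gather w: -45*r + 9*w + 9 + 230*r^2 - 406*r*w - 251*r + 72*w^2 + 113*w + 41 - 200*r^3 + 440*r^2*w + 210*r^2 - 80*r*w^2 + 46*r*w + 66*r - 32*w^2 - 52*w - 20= -200*r^3 + 440*r^2 - 230*r + w^2*(40 - 80*r) + w*(440*r^2 - 360*r + 70) + 30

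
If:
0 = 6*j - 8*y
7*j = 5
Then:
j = 5/7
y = 15/28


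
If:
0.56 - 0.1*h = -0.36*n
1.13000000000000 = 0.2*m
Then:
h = 3.6*n + 5.6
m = 5.65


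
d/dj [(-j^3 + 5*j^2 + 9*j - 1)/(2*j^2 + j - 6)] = (-2*j^4 - 2*j^3 + 5*j^2 - 56*j - 53)/(4*j^4 + 4*j^3 - 23*j^2 - 12*j + 36)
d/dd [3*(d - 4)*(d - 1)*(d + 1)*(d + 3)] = 12*d^3 - 9*d^2 - 78*d + 3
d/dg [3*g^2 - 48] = 6*g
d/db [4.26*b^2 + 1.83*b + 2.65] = 8.52*b + 1.83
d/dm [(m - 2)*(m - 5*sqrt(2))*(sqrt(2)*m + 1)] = 3*sqrt(2)*m^2 - 18*m - 4*sqrt(2)*m - 5*sqrt(2) + 18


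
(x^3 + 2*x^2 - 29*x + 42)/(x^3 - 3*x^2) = 1 + 5/x - 14/x^2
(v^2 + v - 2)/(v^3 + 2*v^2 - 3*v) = (v + 2)/(v*(v + 3))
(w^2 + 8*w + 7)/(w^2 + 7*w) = (w + 1)/w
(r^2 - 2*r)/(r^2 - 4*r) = (r - 2)/(r - 4)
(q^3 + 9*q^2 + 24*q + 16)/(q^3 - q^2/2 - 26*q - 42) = 2*(q^3 + 9*q^2 + 24*q + 16)/(2*q^3 - q^2 - 52*q - 84)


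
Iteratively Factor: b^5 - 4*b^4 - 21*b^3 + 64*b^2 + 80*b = (b)*(b^4 - 4*b^3 - 21*b^2 + 64*b + 80) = b*(b + 1)*(b^3 - 5*b^2 - 16*b + 80) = b*(b - 4)*(b + 1)*(b^2 - b - 20) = b*(b - 4)*(b + 1)*(b + 4)*(b - 5)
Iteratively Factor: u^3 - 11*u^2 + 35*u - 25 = (u - 5)*(u^2 - 6*u + 5) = (u - 5)*(u - 1)*(u - 5)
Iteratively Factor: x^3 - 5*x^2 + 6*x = (x)*(x^2 - 5*x + 6) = x*(x - 2)*(x - 3)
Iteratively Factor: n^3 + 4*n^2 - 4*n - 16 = (n + 4)*(n^2 - 4) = (n + 2)*(n + 4)*(n - 2)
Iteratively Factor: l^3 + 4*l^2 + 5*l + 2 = (l + 1)*(l^2 + 3*l + 2) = (l + 1)*(l + 2)*(l + 1)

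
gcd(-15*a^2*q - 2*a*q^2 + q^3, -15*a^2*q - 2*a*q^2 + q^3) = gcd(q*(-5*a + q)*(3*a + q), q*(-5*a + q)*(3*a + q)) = -15*a^2*q - 2*a*q^2 + q^3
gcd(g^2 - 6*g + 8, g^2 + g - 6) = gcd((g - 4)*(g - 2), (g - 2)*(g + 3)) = g - 2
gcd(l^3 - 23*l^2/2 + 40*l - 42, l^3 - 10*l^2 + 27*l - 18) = l - 6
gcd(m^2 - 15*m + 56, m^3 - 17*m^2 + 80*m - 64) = m - 8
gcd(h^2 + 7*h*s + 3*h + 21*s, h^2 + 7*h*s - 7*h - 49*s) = h + 7*s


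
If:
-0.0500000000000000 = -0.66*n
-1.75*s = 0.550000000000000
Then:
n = 0.08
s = -0.31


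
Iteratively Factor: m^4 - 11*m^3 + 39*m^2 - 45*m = (m - 3)*(m^3 - 8*m^2 + 15*m) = (m - 5)*(m - 3)*(m^2 - 3*m) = m*(m - 5)*(m - 3)*(m - 3)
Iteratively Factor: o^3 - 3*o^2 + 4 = (o - 2)*(o^2 - o - 2) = (o - 2)^2*(o + 1)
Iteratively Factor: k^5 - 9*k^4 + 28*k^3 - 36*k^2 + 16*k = (k - 2)*(k^4 - 7*k^3 + 14*k^2 - 8*k) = (k - 4)*(k - 2)*(k^3 - 3*k^2 + 2*k) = (k - 4)*(k - 2)^2*(k^2 - k) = k*(k - 4)*(k - 2)^2*(k - 1)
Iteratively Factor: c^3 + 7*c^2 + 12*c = (c + 3)*(c^2 + 4*c) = c*(c + 3)*(c + 4)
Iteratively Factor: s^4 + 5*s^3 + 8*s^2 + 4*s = (s + 1)*(s^3 + 4*s^2 + 4*s) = (s + 1)*(s + 2)*(s^2 + 2*s) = (s + 1)*(s + 2)^2*(s)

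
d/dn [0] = 0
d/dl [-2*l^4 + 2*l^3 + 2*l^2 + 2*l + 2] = -8*l^3 + 6*l^2 + 4*l + 2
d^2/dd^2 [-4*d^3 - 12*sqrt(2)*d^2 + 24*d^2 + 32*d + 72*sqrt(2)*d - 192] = -24*d - 24*sqrt(2) + 48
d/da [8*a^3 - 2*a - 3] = 24*a^2 - 2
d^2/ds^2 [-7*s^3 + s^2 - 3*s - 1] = 2 - 42*s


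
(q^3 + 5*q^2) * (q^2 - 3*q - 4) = q^5 + 2*q^4 - 19*q^3 - 20*q^2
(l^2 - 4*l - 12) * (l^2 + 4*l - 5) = l^4 - 33*l^2 - 28*l + 60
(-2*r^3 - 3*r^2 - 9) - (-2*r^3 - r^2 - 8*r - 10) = -2*r^2 + 8*r + 1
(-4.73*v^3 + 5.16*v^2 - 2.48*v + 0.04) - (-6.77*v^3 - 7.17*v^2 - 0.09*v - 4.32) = 2.04*v^3 + 12.33*v^2 - 2.39*v + 4.36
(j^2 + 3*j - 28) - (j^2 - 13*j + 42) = 16*j - 70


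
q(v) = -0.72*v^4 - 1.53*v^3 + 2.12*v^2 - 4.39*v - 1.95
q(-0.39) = 0.16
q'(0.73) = -4.86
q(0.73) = -4.82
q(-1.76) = 13.78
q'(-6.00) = 427.01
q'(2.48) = -66.03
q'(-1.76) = -10.37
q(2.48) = -50.37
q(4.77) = -513.45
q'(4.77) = -401.17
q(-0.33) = -0.22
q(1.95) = -24.20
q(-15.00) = -30745.35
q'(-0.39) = -6.57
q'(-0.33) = -6.19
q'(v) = -2.88*v^3 - 4.59*v^2 + 4.24*v - 4.39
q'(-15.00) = 8619.26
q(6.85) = -2009.56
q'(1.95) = -34.93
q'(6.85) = -1116.41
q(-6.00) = -501.93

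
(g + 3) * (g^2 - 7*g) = g^3 - 4*g^2 - 21*g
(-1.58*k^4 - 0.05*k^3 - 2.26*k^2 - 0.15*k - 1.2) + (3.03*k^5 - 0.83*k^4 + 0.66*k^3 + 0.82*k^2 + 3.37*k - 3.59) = 3.03*k^5 - 2.41*k^4 + 0.61*k^3 - 1.44*k^2 + 3.22*k - 4.79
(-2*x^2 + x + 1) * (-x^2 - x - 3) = 2*x^4 + x^3 + 4*x^2 - 4*x - 3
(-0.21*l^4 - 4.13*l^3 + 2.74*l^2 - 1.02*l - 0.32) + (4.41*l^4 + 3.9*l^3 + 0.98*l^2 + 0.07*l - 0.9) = 4.2*l^4 - 0.23*l^3 + 3.72*l^2 - 0.95*l - 1.22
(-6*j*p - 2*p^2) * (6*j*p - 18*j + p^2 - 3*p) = -36*j^2*p^2 + 108*j^2*p - 18*j*p^3 + 54*j*p^2 - 2*p^4 + 6*p^3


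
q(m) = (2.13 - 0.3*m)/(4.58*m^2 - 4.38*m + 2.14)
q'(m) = (2.13 - 0.3*m)*(4.38 - 9.16*m)/(4.58*m^2 - 4.38*m + 2.14)^2 - 0.3/(4.58*m^2 - 4.38*m + 2.14) = (1.374*m^2 - 19.5108*m + 8.6874)/(20.9764*m^4 - 40.1208*m^3 + 38.7868*m^2 - 18.7464*m + 4.5796)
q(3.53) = 0.02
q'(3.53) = -0.02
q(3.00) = 0.04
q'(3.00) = -0.04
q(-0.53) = 0.40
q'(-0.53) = 0.59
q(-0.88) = 0.25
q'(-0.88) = 0.30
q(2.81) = 0.05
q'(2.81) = -0.05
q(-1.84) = 0.10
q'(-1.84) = 0.07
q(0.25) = 1.54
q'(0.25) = 2.20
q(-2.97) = 0.05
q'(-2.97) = 0.03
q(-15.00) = 0.01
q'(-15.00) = 0.00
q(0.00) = 1.00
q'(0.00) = 1.90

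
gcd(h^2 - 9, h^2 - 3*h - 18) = h + 3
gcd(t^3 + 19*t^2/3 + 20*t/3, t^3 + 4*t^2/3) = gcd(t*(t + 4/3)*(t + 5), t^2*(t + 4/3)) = t^2 + 4*t/3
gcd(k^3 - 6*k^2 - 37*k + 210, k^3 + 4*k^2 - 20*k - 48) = k + 6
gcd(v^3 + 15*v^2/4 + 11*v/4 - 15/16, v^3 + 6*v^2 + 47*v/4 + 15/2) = v^2 + 4*v + 15/4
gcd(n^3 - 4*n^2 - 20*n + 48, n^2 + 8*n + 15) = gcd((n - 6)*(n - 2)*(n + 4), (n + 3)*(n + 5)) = 1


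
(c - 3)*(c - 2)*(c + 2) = c^3 - 3*c^2 - 4*c + 12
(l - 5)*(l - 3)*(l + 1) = l^3 - 7*l^2 + 7*l + 15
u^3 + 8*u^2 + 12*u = u*(u + 2)*(u + 6)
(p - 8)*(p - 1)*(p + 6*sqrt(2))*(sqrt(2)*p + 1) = sqrt(2)*p^4 - 9*sqrt(2)*p^3 + 13*p^3 - 117*p^2 + 14*sqrt(2)*p^2 - 54*sqrt(2)*p + 104*p + 48*sqrt(2)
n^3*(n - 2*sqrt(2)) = n^4 - 2*sqrt(2)*n^3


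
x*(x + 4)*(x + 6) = x^3 + 10*x^2 + 24*x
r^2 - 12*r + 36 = (r - 6)^2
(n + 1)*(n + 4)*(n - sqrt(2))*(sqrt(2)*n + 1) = sqrt(2)*n^4 - n^3 + 5*sqrt(2)*n^3 - 5*n^2 + 3*sqrt(2)*n^2 - 5*sqrt(2)*n - 4*n - 4*sqrt(2)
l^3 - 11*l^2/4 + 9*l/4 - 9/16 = (l - 3/2)*(l - 3/4)*(l - 1/2)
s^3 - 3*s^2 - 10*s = s*(s - 5)*(s + 2)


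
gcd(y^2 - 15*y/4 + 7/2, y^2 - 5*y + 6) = y - 2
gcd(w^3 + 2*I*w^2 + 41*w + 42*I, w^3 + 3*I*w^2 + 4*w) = 1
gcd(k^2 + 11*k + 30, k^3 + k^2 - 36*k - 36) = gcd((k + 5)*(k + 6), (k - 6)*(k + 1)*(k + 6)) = k + 6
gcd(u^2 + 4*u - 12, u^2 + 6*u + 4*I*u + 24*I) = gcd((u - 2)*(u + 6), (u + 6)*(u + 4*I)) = u + 6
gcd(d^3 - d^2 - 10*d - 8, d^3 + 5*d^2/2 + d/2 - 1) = d^2 + 3*d + 2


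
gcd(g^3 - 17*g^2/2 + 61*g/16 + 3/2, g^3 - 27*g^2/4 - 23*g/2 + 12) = g^2 - 35*g/4 + 6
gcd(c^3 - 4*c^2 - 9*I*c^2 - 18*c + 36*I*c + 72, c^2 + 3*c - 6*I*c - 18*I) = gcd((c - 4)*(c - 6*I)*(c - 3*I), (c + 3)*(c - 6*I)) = c - 6*I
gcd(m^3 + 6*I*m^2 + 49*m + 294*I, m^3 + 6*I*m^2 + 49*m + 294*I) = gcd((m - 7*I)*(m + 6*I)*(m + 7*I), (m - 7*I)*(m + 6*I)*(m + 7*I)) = m^3 + 6*I*m^2 + 49*m + 294*I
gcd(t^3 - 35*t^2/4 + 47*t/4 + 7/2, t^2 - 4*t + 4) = t - 2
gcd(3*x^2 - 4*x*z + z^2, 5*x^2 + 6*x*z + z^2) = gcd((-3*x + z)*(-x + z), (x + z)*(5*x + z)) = 1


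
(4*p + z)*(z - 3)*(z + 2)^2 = 4*p*z^3 + 4*p*z^2 - 32*p*z - 48*p + z^4 + z^3 - 8*z^2 - 12*z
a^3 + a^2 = a^2*(a + 1)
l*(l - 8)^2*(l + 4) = l^4 - 12*l^3 + 256*l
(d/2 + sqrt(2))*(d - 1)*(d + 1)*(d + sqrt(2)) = d^4/2 + 3*sqrt(2)*d^3/2 + 3*d^2/2 - 3*sqrt(2)*d/2 - 2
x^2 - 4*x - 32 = (x - 8)*(x + 4)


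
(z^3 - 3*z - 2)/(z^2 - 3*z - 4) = (z^2 - z - 2)/(z - 4)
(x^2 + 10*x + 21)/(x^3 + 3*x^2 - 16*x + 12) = (x^2 + 10*x + 21)/(x^3 + 3*x^2 - 16*x + 12)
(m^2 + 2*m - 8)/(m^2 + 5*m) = (m^2 + 2*m - 8)/(m*(m + 5))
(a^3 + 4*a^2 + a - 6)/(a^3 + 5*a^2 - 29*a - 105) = (a^2 + a - 2)/(a^2 + 2*a - 35)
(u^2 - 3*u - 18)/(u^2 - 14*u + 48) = (u + 3)/(u - 8)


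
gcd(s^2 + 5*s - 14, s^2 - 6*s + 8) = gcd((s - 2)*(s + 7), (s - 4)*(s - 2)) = s - 2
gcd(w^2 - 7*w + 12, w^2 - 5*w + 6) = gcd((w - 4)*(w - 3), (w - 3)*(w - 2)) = w - 3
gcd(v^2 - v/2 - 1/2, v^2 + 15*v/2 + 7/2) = v + 1/2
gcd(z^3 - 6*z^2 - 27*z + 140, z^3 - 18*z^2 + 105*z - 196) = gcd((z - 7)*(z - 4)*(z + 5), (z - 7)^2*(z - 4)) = z^2 - 11*z + 28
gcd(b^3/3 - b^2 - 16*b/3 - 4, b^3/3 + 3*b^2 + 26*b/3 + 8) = b + 2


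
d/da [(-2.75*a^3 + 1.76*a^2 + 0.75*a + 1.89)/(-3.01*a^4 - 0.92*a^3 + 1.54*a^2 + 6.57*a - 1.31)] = (-8.2775*a^6 + 10.5952*a^5 + 4.1567*a^4 - 11.9994*a^3 + 26.4321*a^2 - 10.4324*a - 13.3998)/(9.0601*a^8 + 5.5384*a^7 - 8.4244*a^6 - 42.385*a^5 - 1.831*a^4 + 22.646*a^3 + 39.1301*a^2 - 17.2134*a + 1.7161)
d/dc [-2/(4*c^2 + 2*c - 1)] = 4*(4*c + 1)/(4*c^2 + 2*c - 1)^2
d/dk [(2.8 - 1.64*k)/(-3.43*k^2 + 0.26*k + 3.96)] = (-5.6252*k^2 + 19.208*k - 7.2224)/(11.7649*k^4 - 1.7836*k^3 - 27.098*k^2 + 2.0592*k + 15.6816)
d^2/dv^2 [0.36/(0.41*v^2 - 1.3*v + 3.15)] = (-0.121032*v^2 + 0.38376*v + 0.36*(0.82*v - 1.3)*(1.64*v - 2.6) - 0.92988)/(0.41*v^2 - 1.3*v + 3.15)^3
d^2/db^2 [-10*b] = 0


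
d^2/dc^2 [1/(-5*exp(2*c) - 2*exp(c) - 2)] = 2*(-4*(5*exp(c) + 1)^2*exp(c) + (10*exp(c) + 1)*(5*exp(2*c) + 2*exp(c) + 2))*exp(c)/(5*exp(2*c) + 2*exp(c) + 2)^3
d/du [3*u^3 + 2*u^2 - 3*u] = 9*u^2 + 4*u - 3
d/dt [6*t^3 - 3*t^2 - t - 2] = 18*t^2 - 6*t - 1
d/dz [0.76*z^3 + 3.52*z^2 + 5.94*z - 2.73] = 2.28*z^2 + 7.04*z + 5.94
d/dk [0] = 0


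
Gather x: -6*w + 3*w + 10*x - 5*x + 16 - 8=-3*w + 5*x + 8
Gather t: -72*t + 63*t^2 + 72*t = 63*t^2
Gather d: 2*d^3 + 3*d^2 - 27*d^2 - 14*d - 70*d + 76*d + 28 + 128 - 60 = 2*d^3 - 24*d^2 - 8*d + 96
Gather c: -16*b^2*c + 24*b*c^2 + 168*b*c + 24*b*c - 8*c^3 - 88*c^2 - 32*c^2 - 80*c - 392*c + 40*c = -8*c^3 + c^2*(24*b - 120) + c*(-16*b^2 + 192*b - 432)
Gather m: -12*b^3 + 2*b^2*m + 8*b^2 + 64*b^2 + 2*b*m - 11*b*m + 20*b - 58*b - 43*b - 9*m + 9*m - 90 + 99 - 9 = -12*b^3 + 72*b^2 - 81*b + m*(2*b^2 - 9*b)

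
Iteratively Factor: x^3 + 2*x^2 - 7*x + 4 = (x - 1)*(x^2 + 3*x - 4) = (x - 1)*(x + 4)*(x - 1)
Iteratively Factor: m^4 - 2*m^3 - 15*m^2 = (m + 3)*(m^3 - 5*m^2) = m*(m + 3)*(m^2 - 5*m) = m*(m - 5)*(m + 3)*(m)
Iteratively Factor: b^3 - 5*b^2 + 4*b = (b - 4)*(b^2 - b) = b*(b - 4)*(b - 1)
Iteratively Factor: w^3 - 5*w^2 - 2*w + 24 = (w + 2)*(w^2 - 7*w + 12) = (w - 4)*(w + 2)*(w - 3)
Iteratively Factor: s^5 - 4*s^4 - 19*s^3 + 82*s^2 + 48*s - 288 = (s + 4)*(s^4 - 8*s^3 + 13*s^2 + 30*s - 72) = (s + 2)*(s + 4)*(s^3 - 10*s^2 + 33*s - 36) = (s - 4)*(s + 2)*(s + 4)*(s^2 - 6*s + 9) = (s - 4)*(s - 3)*(s + 2)*(s + 4)*(s - 3)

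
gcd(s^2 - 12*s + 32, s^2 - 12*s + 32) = s^2 - 12*s + 32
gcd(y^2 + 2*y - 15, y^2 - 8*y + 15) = y - 3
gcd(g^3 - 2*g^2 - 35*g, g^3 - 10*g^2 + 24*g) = g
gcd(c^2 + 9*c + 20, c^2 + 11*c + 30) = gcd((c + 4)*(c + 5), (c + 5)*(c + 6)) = c + 5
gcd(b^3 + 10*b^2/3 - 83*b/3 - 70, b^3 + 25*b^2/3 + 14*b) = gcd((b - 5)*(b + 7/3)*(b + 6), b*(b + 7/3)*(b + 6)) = b^2 + 25*b/3 + 14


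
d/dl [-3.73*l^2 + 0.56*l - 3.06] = 0.56 - 7.46*l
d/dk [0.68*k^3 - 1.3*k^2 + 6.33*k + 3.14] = 2.04*k^2 - 2.6*k + 6.33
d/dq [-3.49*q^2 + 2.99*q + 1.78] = 2.99 - 6.98*q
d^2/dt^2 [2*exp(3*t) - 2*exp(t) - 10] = (18*exp(2*t) - 2)*exp(t)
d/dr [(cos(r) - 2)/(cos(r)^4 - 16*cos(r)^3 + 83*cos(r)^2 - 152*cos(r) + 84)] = (3*cos(r)^2 - 28*cos(r) + 55)*sin(r)/((cos(r) - 7)^2*(cos(r) - 6)^2*(cos(r) - 1)^2)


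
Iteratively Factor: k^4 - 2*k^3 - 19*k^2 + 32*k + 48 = (k - 4)*(k^3 + 2*k^2 - 11*k - 12) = (k - 4)*(k - 3)*(k^2 + 5*k + 4) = (k - 4)*(k - 3)*(k + 4)*(k + 1)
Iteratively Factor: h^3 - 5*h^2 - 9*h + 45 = (h - 3)*(h^2 - 2*h - 15) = (h - 5)*(h - 3)*(h + 3)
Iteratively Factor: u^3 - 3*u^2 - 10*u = (u)*(u^2 - 3*u - 10) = u*(u - 5)*(u + 2)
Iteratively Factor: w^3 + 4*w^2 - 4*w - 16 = (w - 2)*(w^2 + 6*w + 8) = (w - 2)*(w + 4)*(w + 2)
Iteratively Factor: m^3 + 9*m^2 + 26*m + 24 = (m + 4)*(m^2 + 5*m + 6) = (m + 3)*(m + 4)*(m + 2)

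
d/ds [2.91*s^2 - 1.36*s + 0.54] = 5.82*s - 1.36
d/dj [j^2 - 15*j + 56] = 2*j - 15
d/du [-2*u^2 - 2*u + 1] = -4*u - 2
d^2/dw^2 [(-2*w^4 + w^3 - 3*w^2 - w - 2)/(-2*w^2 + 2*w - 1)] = 2*(8*w^6 - 24*w^5 + 36*w^4 - 18*w^3 + 24*w^2 - 33*w + 9)/(8*w^6 - 24*w^5 + 36*w^4 - 32*w^3 + 18*w^2 - 6*w + 1)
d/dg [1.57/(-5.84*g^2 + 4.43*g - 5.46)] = (18.3376*g - 6.9551)/(5.84*g^2 - 4.43*g + 5.46)^2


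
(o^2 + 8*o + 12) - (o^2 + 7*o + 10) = o + 2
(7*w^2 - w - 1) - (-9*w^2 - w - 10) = 16*w^2 + 9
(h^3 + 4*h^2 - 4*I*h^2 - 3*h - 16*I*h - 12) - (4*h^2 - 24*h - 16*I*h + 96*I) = h^3 - 4*I*h^2 + 21*h - 12 - 96*I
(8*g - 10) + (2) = 8*g - 8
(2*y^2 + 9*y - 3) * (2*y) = 4*y^3 + 18*y^2 - 6*y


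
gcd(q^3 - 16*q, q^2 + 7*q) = q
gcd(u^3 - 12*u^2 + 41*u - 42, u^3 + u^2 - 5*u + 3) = 1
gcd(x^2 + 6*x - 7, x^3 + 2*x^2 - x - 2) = x - 1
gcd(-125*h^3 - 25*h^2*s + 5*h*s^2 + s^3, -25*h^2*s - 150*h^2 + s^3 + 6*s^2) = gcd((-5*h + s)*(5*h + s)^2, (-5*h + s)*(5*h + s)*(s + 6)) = -25*h^2 + s^2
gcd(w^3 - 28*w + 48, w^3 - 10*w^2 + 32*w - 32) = w^2 - 6*w + 8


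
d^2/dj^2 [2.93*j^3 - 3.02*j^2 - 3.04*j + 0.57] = 17.58*j - 6.04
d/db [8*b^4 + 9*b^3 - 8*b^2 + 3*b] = 32*b^3 + 27*b^2 - 16*b + 3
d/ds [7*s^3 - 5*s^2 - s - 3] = 21*s^2 - 10*s - 1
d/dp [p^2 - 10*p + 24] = 2*p - 10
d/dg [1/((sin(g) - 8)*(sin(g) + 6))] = 2*(1 - sin(g))*cos(g)/((sin(g) - 8)^2*(sin(g) + 6)^2)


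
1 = 1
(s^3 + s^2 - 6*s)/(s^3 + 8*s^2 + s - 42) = s/(s + 7)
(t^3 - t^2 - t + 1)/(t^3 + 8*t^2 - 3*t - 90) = (t^3 - t^2 - t + 1)/(t^3 + 8*t^2 - 3*t - 90)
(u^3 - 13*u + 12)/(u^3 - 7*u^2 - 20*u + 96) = (u - 1)/(u - 8)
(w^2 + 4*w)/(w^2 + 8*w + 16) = w/(w + 4)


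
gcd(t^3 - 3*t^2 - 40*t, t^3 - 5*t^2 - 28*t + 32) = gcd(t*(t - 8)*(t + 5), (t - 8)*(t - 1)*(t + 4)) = t - 8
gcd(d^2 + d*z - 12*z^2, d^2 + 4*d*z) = d + 4*z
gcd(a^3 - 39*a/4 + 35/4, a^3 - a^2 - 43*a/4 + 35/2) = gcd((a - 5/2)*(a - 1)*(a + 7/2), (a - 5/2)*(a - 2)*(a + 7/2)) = a^2 + a - 35/4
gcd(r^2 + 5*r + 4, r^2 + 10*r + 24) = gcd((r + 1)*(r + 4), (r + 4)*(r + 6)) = r + 4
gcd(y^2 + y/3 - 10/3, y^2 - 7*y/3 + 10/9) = y - 5/3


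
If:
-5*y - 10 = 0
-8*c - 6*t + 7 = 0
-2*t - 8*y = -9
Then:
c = -17/2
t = 25/2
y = -2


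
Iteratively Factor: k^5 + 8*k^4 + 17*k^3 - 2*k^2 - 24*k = (k + 3)*(k^4 + 5*k^3 + 2*k^2 - 8*k) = k*(k + 3)*(k^3 + 5*k^2 + 2*k - 8) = k*(k + 3)*(k + 4)*(k^2 + k - 2) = k*(k + 2)*(k + 3)*(k + 4)*(k - 1)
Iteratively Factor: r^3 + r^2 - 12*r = (r + 4)*(r^2 - 3*r) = r*(r + 4)*(r - 3)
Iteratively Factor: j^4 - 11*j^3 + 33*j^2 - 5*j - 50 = (j - 2)*(j^3 - 9*j^2 + 15*j + 25) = (j - 5)*(j - 2)*(j^2 - 4*j - 5) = (j - 5)*(j - 2)*(j + 1)*(j - 5)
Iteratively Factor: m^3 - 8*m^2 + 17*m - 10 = (m - 5)*(m^2 - 3*m + 2) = (m - 5)*(m - 1)*(m - 2)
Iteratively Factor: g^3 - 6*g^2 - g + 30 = (g - 3)*(g^2 - 3*g - 10) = (g - 5)*(g - 3)*(g + 2)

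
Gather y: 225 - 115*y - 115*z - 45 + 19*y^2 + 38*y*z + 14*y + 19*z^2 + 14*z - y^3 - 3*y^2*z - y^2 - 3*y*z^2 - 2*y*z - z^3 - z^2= -y^3 + y^2*(18 - 3*z) + y*(-3*z^2 + 36*z - 101) - z^3 + 18*z^2 - 101*z + 180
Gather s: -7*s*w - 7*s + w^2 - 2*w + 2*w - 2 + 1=s*(-7*w - 7) + w^2 - 1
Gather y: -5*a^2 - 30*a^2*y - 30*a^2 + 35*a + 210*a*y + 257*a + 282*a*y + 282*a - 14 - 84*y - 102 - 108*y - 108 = -35*a^2 + 574*a + y*(-30*a^2 + 492*a - 192) - 224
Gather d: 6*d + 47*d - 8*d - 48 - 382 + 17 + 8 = 45*d - 405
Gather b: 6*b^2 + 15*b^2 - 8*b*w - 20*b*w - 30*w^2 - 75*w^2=21*b^2 - 28*b*w - 105*w^2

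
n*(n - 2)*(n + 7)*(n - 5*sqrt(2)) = n^4 - 5*sqrt(2)*n^3 + 5*n^3 - 25*sqrt(2)*n^2 - 14*n^2 + 70*sqrt(2)*n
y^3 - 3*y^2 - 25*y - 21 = (y - 7)*(y + 1)*(y + 3)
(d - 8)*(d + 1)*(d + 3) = d^3 - 4*d^2 - 29*d - 24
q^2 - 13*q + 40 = (q - 8)*(q - 5)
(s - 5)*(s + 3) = s^2 - 2*s - 15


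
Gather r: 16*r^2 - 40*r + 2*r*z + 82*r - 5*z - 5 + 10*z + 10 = 16*r^2 + r*(2*z + 42) + 5*z + 5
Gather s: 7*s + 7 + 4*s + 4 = 11*s + 11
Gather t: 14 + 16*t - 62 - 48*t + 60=12 - 32*t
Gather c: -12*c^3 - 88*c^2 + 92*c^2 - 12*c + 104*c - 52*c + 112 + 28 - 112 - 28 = -12*c^3 + 4*c^2 + 40*c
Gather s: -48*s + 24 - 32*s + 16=40 - 80*s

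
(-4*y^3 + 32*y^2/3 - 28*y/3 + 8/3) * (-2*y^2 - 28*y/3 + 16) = 8*y^5 + 16*y^4 - 1304*y^3/9 + 2272*y^2/9 - 1568*y/9 + 128/3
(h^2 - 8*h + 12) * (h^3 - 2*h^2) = h^5 - 10*h^4 + 28*h^3 - 24*h^2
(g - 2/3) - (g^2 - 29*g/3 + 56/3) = -g^2 + 32*g/3 - 58/3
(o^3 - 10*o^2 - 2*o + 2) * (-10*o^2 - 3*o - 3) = -10*o^5 + 97*o^4 + 47*o^3 + 16*o^2 - 6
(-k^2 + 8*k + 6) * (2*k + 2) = -2*k^3 + 14*k^2 + 28*k + 12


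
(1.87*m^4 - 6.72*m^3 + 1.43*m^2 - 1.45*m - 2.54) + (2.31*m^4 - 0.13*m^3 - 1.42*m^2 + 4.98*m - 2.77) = 4.18*m^4 - 6.85*m^3 + 0.01*m^2 + 3.53*m - 5.31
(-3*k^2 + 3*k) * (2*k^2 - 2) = -6*k^4 + 6*k^3 + 6*k^2 - 6*k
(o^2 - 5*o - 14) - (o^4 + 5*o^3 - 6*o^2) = -o^4 - 5*o^3 + 7*o^2 - 5*o - 14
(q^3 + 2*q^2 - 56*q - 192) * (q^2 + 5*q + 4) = q^5 + 7*q^4 - 42*q^3 - 464*q^2 - 1184*q - 768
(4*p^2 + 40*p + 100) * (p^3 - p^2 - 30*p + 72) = 4*p^5 + 36*p^4 - 60*p^3 - 1012*p^2 - 120*p + 7200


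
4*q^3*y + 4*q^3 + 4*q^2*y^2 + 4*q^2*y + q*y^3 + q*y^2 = (2*q + y)^2*(q*y + q)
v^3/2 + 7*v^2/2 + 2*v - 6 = (v/2 + 1)*(v - 1)*(v + 6)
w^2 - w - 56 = (w - 8)*(w + 7)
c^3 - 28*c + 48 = (c - 4)*(c - 2)*(c + 6)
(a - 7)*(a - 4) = a^2 - 11*a + 28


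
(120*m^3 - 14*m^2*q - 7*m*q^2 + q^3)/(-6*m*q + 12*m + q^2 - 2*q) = (-20*m^2 - m*q + q^2)/(q - 2)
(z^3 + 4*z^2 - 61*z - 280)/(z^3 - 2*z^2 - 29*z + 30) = (z^2 - z - 56)/(z^2 - 7*z + 6)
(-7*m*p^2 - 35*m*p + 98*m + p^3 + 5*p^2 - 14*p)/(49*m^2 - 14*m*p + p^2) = (p^2 + 5*p - 14)/(-7*m + p)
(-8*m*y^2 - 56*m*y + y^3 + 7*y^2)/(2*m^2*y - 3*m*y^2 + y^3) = (-8*m*y - 56*m + y^2 + 7*y)/(2*m^2 - 3*m*y + y^2)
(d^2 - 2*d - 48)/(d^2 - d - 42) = (d - 8)/(d - 7)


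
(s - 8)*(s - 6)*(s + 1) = s^3 - 13*s^2 + 34*s + 48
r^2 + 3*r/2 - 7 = (r - 2)*(r + 7/2)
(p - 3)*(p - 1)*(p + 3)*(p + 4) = p^4 + 3*p^3 - 13*p^2 - 27*p + 36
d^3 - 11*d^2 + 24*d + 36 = (d - 6)^2*(d + 1)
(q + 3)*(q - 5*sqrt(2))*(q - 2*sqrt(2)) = q^3 - 7*sqrt(2)*q^2 + 3*q^2 - 21*sqrt(2)*q + 20*q + 60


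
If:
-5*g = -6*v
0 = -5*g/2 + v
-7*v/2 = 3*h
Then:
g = 0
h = 0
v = 0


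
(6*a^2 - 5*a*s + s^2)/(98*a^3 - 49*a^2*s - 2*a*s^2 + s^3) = (-3*a + s)/(-49*a^2 + s^2)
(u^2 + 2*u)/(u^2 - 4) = u/(u - 2)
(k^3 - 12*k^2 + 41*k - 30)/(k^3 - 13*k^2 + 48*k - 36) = (k - 5)/(k - 6)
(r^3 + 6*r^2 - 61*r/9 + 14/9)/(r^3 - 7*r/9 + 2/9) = (r + 7)/(r + 1)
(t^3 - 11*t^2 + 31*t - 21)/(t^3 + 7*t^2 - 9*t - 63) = (t^2 - 8*t + 7)/(t^2 + 10*t + 21)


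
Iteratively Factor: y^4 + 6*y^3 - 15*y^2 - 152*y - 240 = (y + 3)*(y^3 + 3*y^2 - 24*y - 80) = (y + 3)*(y + 4)*(y^2 - y - 20) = (y - 5)*(y + 3)*(y + 4)*(y + 4)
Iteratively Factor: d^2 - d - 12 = (d + 3)*(d - 4)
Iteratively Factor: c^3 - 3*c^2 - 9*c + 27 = (c - 3)*(c^2 - 9) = (c - 3)*(c + 3)*(c - 3)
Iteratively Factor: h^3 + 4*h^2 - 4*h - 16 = (h + 2)*(h^2 + 2*h - 8) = (h + 2)*(h + 4)*(h - 2)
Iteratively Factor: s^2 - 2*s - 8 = (s + 2)*(s - 4)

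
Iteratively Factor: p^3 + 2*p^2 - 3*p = (p + 3)*(p^2 - p) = p*(p + 3)*(p - 1)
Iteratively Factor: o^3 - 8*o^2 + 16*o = (o - 4)*(o^2 - 4*o) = o*(o - 4)*(o - 4)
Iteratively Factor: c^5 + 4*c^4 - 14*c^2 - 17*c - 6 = (c + 1)*(c^4 + 3*c^3 - 3*c^2 - 11*c - 6) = (c + 1)*(c + 3)*(c^3 - 3*c - 2) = (c + 1)^2*(c + 3)*(c^2 - c - 2) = (c + 1)^3*(c + 3)*(c - 2)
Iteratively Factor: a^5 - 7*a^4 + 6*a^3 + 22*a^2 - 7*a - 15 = (a + 1)*(a^4 - 8*a^3 + 14*a^2 + 8*a - 15) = (a - 3)*(a + 1)*(a^3 - 5*a^2 - a + 5) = (a - 3)*(a + 1)^2*(a^2 - 6*a + 5) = (a - 3)*(a - 1)*(a + 1)^2*(a - 5)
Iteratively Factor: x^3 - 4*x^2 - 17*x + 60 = (x + 4)*(x^2 - 8*x + 15) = (x - 5)*(x + 4)*(x - 3)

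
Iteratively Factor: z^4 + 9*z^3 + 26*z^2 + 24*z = (z)*(z^3 + 9*z^2 + 26*z + 24) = z*(z + 3)*(z^2 + 6*z + 8) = z*(z + 2)*(z + 3)*(z + 4)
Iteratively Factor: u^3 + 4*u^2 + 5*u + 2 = (u + 2)*(u^2 + 2*u + 1) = (u + 1)*(u + 2)*(u + 1)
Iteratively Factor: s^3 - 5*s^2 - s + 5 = (s - 1)*(s^2 - 4*s - 5) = (s - 1)*(s + 1)*(s - 5)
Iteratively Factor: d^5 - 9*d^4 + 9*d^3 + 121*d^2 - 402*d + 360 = (d - 3)*(d^4 - 6*d^3 - 9*d^2 + 94*d - 120) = (d - 3)^2*(d^3 - 3*d^2 - 18*d + 40) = (d - 5)*(d - 3)^2*(d^2 + 2*d - 8) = (d - 5)*(d - 3)^2*(d + 4)*(d - 2)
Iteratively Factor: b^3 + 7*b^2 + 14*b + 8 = (b + 1)*(b^2 + 6*b + 8) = (b + 1)*(b + 2)*(b + 4)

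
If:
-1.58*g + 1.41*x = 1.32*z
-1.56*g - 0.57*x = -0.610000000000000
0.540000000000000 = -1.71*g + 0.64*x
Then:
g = 0.04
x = 0.96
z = 0.97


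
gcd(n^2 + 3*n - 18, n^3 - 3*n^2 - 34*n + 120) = n + 6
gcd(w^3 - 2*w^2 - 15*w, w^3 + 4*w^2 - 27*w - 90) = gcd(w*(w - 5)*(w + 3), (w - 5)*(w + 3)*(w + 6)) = w^2 - 2*w - 15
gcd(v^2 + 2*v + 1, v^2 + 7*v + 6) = v + 1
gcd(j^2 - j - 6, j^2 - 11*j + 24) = j - 3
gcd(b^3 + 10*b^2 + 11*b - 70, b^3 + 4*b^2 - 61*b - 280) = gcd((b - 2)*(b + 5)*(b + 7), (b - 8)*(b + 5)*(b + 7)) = b^2 + 12*b + 35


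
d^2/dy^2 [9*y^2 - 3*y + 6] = 18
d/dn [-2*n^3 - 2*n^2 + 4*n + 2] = -6*n^2 - 4*n + 4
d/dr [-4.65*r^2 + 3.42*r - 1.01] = 3.42 - 9.3*r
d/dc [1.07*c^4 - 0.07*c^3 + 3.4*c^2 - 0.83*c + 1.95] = 4.28*c^3 - 0.21*c^2 + 6.8*c - 0.83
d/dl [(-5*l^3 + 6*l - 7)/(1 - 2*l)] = (20*l^3 - 15*l^2 - 8)/(4*l^2 - 4*l + 1)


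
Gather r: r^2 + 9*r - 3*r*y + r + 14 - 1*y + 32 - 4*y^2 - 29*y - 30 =r^2 + r*(10 - 3*y) - 4*y^2 - 30*y + 16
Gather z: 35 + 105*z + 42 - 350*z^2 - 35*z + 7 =-350*z^2 + 70*z + 84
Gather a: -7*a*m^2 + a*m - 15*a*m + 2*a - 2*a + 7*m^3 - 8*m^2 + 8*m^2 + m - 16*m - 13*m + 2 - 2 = a*(-7*m^2 - 14*m) + 7*m^3 - 28*m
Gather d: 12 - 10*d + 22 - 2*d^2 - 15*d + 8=-2*d^2 - 25*d + 42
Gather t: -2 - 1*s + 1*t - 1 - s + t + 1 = -2*s + 2*t - 2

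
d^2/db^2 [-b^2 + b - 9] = -2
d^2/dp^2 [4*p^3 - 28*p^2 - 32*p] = 24*p - 56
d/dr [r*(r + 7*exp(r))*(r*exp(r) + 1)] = r*(r + 1)*(r + 7*exp(r))*exp(r) + r*(r*exp(r) + 1)*(7*exp(r) + 1) + (r + 7*exp(r))*(r*exp(r) + 1)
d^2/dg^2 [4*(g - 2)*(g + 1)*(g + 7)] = 24*g + 48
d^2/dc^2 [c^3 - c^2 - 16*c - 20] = 6*c - 2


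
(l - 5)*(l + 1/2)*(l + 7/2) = l^3 - l^2 - 73*l/4 - 35/4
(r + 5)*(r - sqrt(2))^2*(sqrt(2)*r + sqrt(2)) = sqrt(2)*r^4 - 4*r^3 + 6*sqrt(2)*r^3 - 24*r^2 + 7*sqrt(2)*r^2 - 20*r + 12*sqrt(2)*r + 10*sqrt(2)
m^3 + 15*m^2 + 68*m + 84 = (m + 2)*(m + 6)*(m + 7)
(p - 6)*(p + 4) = p^2 - 2*p - 24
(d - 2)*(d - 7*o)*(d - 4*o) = d^3 - 11*d^2*o - 2*d^2 + 28*d*o^2 + 22*d*o - 56*o^2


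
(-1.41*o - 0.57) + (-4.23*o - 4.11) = -5.64*o - 4.68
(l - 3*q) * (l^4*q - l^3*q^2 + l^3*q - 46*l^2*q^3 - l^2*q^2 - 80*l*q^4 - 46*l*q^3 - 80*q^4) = l^5*q - 4*l^4*q^2 + l^4*q - 43*l^3*q^3 - 4*l^3*q^2 + 58*l^2*q^4 - 43*l^2*q^3 + 240*l*q^5 + 58*l*q^4 + 240*q^5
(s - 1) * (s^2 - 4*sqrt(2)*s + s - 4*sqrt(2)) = s^3 - 4*sqrt(2)*s^2 - s + 4*sqrt(2)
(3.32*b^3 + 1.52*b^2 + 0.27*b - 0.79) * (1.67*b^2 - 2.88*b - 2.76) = 5.5444*b^5 - 7.0232*b^4 - 13.0899*b^3 - 6.2921*b^2 + 1.53*b + 2.1804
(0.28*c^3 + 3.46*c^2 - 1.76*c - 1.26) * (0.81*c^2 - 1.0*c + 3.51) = 0.2268*c^5 + 2.5226*c^4 - 3.9028*c^3 + 12.884*c^2 - 4.9176*c - 4.4226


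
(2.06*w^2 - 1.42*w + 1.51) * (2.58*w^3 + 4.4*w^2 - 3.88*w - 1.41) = 5.3148*w^5 + 5.4004*w^4 - 10.345*w^3 + 9.249*w^2 - 3.8566*w - 2.1291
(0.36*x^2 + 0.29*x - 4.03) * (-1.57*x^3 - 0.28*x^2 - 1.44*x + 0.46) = -0.5652*x^5 - 0.5561*x^4 + 5.7275*x^3 + 0.8764*x^2 + 5.9366*x - 1.8538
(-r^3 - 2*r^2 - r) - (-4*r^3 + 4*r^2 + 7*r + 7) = 3*r^3 - 6*r^2 - 8*r - 7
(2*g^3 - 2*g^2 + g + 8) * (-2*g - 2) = -4*g^4 + 2*g^2 - 18*g - 16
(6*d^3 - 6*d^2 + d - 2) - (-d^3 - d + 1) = 7*d^3 - 6*d^2 + 2*d - 3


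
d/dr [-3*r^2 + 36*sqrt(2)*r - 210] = -6*r + 36*sqrt(2)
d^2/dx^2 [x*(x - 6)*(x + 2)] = 6*x - 8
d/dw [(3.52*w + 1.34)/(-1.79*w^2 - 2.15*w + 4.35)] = (6.3008*w^2 + 4.7972*w + 18.193)/(3.2041*w^4 + 7.697*w^3 - 10.9505*w^2 - 18.705*w + 18.9225)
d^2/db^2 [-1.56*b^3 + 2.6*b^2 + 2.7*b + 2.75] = 5.2 - 9.36*b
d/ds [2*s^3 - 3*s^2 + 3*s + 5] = 6*s^2 - 6*s + 3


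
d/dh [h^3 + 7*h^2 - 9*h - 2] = 3*h^2 + 14*h - 9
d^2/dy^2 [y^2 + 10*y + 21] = 2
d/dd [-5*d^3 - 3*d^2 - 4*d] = -15*d^2 - 6*d - 4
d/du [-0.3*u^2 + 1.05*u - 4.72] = 1.05 - 0.6*u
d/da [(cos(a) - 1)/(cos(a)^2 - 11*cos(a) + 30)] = (cos(a)^2 - 2*cos(a) - 19)*sin(a)/(cos(a)^2 - 11*cos(a) + 30)^2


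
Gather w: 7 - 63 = -56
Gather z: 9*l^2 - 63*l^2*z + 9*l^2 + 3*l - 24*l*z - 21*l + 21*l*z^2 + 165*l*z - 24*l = 18*l^2 + 21*l*z^2 - 42*l + z*(-63*l^2 + 141*l)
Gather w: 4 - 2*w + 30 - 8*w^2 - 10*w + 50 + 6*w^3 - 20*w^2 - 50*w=6*w^3 - 28*w^2 - 62*w + 84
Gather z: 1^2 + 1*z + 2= z + 3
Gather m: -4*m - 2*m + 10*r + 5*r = -6*m + 15*r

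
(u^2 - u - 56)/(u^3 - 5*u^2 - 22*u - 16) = (u + 7)/(u^2 + 3*u + 2)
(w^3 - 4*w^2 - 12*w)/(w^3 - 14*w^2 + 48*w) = (w + 2)/(w - 8)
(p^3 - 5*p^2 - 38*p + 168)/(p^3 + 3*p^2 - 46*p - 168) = (p - 4)/(p + 4)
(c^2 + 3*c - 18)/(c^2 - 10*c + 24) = (c^2 + 3*c - 18)/(c^2 - 10*c + 24)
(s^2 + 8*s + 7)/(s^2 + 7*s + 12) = (s^2 + 8*s + 7)/(s^2 + 7*s + 12)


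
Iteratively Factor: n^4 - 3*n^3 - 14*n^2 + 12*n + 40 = (n - 5)*(n^3 + 2*n^2 - 4*n - 8) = (n - 5)*(n - 2)*(n^2 + 4*n + 4) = (n - 5)*(n - 2)*(n + 2)*(n + 2)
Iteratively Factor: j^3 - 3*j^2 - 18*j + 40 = (j - 5)*(j^2 + 2*j - 8) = (j - 5)*(j + 4)*(j - 2)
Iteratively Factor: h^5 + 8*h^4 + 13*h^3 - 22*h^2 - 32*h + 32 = (h - 1)*(h^4 + 9*h^3 + 22*h^2 - 32) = (h - 1)*(h + 4)*(h^3 + 5*h^2 + 2*h - 8) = (h - 1)*(h + 2)*(h + 4)*(h^2 + 3*h - 4) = (h - 1)*(h + 2)*(h + 4)^2*(h - 1)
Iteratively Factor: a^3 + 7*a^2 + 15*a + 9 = (a + 3)*(a^2 + 4*a + 3) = (a + 1)*(a + 3)*(a + 3)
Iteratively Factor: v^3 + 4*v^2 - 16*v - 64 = (v - 4)*(v^2 + 8*v + 16) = (v - 4)*(v + 4)*(v + 4)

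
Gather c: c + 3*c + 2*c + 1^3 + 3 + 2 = 6*c + 6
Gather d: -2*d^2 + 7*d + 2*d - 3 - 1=-2*d^2 + 9*d - 4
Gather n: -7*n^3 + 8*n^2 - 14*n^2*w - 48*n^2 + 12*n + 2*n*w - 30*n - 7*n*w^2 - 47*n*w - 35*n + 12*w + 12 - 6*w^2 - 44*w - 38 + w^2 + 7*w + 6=-7*n^3 + n^2*(-14*w - 40) + n*(-7*w^2 - 45*w - 53) - 5*w^2 - 25*w - 20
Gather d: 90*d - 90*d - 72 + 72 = 0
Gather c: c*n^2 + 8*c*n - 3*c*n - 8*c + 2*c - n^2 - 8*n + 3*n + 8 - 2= c*(n^2 + 5*n - 6) - n^2 - 5*n + 6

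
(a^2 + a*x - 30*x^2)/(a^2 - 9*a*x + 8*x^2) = (a^2 + a*x - 30*x^2)/(a^2 - 9*a*x + 8*x^2)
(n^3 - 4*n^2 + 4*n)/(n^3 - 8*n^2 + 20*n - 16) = n/(n - 4)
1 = 1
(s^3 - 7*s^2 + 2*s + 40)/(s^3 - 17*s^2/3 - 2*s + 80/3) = 3*(s - 4)/(3*s - 8)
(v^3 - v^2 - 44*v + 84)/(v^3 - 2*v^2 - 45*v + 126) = (v - 2)/(v - 3)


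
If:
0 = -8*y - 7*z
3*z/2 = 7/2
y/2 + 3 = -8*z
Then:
No Solution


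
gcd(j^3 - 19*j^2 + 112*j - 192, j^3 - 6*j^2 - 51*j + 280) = j - 8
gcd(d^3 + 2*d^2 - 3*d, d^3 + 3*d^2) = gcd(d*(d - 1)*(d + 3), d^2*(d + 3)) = d^2 + 3*d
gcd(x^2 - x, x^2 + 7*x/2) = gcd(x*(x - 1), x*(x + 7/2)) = x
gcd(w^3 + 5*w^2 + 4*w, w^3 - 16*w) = w^2 + 4*w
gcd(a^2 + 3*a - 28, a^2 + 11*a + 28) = a + 7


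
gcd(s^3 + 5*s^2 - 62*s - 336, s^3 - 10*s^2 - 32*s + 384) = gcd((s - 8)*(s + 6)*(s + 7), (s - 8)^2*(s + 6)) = s^2 - 2*s - 48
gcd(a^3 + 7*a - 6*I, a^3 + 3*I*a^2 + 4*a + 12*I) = a^2 + I*a + 6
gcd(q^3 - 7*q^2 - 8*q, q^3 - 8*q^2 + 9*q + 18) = q + 1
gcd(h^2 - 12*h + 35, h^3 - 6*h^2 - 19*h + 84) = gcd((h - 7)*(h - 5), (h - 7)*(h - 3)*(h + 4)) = h - 7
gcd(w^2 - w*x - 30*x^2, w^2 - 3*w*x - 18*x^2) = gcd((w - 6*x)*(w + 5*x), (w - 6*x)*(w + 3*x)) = -w + 6*x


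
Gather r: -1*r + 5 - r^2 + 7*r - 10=-r^2 + 6*r - 5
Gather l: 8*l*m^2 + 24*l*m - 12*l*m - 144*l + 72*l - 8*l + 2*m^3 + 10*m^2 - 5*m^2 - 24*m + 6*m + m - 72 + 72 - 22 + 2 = l*(8*m^2 + 12*m - 80) + 2*m^3 + 5*m^2 - 17*m - 20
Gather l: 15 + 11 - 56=-30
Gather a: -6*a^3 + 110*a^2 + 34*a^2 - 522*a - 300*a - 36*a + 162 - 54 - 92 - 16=-6*a^3 + 144*a^2 - 858*a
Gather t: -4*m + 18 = 18 - 4*m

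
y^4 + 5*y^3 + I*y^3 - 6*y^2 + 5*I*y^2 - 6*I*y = y*(y + 6)*(-I*y + 1)*(I*y - I)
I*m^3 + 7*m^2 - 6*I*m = m*(m - 6*I)*(I*m + 1)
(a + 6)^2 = a^2 + 12*a + 36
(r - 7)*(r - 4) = r^2 - 11*r + 28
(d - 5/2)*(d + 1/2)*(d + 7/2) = d^3 + 3*d^2/2 - 33*d/4 - 35/8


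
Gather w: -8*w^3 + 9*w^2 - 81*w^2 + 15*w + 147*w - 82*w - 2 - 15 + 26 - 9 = -8*w^3 - 72*w^2 + 80*w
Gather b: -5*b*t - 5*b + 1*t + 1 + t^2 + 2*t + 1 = b*(-5*t - 5) + t^2 + 3*t + 2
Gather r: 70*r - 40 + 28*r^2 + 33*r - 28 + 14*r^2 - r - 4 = 42*r^2 + 102*r - 72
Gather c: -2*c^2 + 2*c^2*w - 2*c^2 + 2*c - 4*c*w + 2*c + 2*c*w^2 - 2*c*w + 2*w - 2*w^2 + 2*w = c^2*(2*w - 4) + c*(2*w^2 - 6*w + 4) - 2*w^2 + 4*w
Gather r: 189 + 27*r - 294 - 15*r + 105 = 12*r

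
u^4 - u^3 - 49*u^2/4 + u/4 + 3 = (u - 4)*(u - 1/2)*(u + 1/2)*(u + 3)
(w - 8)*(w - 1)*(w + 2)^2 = w^4 - 5*w^3 - 24*w^2 - 4*w + 32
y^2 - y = y*(y - 1)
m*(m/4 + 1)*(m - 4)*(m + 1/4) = m^4/4 + m^3/16 - 4*m^2 - m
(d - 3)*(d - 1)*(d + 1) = d^3 - 3*d^2 - d + 3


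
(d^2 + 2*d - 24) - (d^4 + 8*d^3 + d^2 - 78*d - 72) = -d^4 - 8*d^3 + 80*d + 48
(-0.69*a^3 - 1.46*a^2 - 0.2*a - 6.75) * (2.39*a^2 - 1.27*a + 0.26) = -1.6491*a^5 - 2.6131*a^4 + 1.1968*a^3 - 16.2581*a^2 + 8.5205*a - 1.755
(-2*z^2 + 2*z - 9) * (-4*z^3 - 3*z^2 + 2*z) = 8*z^5 - 2*z^4 + 26*z^3 + 31*z^2 - 18*z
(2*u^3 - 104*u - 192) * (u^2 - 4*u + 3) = 2*u^5 - 8*u^4 - 98*u^3 + 224*u^2 + 456*u - 576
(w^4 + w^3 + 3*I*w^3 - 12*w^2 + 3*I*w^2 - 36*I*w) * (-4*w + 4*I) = -4*w^5 - 4*w^4 - 8*I*w^4 + 36*w^3 - 8*I*w^3 - 12*w^2 + 96*I*w^2 + 144*w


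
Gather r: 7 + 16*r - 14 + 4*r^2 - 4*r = 4*r^2 + 12*r - 7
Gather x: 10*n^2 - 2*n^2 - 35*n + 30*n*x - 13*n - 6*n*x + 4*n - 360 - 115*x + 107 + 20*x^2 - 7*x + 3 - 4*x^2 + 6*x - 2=8*n^2 - 44*n + 16*x^2 + x*(24*n - 116) - 252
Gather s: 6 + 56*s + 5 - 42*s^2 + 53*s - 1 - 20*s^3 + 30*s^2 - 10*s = -20*s^3 - 12*s^2 + 99*s + 10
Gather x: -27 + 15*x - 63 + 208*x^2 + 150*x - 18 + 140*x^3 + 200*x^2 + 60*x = 140*x^3 + 408*x^2 + 225*x - 108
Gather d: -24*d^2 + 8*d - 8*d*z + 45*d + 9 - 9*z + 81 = -24*d^2 + d*(53 - 8*z) - 9*z + 90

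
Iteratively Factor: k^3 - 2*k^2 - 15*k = (k)*(k^2 - 2*k - 15) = k*(k + 3)*(k - 5)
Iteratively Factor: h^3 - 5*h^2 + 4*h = (h - 4)*(h^2 - h) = (h - 4)*(h - 1)*(h)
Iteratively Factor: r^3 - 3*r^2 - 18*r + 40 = (r - 5)*(r^2 + 2*r - 8) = (r - 5)*(r - 2)*(r + 4)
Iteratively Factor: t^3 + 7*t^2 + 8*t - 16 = (t + 4)*(t^2 + 3*t - 4) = (t - 1)*(t + 4)*(t + 4)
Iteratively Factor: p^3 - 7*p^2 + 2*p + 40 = (p - 4)*(p^2 - 3*p - 10) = (p - 5)*(p - 4)*(p + 2)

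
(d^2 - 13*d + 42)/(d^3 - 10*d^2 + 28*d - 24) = (d - 7)/(d^2 - 4*d + 4)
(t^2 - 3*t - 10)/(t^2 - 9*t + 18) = (t^2 - 3*t - 10)/(t^2 - 9*t + 18)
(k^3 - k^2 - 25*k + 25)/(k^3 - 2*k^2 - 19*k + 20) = (k + 5)/(k + 4)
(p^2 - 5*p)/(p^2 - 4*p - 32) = p*(5 - p)/(-p^2 + 4*p + 32)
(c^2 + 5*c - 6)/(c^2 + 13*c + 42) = (c - 1)/(c + 7)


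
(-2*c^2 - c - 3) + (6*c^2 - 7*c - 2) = 4*c^2 - 8*c - 5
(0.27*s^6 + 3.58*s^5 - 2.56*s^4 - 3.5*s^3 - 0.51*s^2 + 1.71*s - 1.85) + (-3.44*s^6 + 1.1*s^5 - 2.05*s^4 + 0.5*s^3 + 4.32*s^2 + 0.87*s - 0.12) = -3.17*s^6 + 4.68*s^5 - 4.61*s^4 - 3.0*s^3 + 3.81*s^2 + 2.58*s - 1.97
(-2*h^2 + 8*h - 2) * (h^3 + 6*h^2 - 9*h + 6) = -2*h^5 - 4*h^4 + 64*h^3 - 96*h^2 + 66*h - 12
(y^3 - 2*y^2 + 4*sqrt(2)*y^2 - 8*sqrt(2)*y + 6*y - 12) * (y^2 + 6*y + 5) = y^5 + 4*y^4 + 4*sqrt(2)*y^4 - y^3 + 16*sqrt(2)*y^3 - 28*sqrt(2)*y^2 + 14*y^2 - 40*sqrt(2)*y - 42*y - 60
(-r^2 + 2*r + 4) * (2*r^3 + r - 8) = -2*r^5 + 4*r^4 + 7*r^3 + 10*r^2 - 12*r - 32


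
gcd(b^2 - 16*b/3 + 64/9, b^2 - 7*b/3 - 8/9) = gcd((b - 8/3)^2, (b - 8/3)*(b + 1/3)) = b - 8/3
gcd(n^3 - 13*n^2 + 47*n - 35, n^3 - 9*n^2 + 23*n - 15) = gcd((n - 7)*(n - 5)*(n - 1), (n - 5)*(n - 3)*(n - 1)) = n^2 - 6*n + 5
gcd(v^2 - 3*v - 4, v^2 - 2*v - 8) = v - 4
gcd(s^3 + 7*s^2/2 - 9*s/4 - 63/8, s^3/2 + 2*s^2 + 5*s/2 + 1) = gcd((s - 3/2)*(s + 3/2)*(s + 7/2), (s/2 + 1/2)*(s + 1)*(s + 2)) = 1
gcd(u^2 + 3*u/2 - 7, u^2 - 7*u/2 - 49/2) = u + 7/2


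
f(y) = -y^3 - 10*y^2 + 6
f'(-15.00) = -375.00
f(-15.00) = 1131.00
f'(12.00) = -672.00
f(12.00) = -3162.00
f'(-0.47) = 8.74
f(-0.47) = 3.89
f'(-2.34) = 30.37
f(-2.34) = -35.94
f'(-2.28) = 30.00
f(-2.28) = -34.13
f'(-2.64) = 31.89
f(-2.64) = -45.30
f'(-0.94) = 16.15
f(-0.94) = -2.01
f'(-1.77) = 26.00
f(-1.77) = -19.78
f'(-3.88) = 32.44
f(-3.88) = -86.13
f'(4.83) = -166.59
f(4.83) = -339.97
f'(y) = -3*y^2 - 20*y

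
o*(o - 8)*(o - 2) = o^3 - 10*o^2 + 16*o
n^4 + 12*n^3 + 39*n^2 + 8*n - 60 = (n - 1)*(n + 2)*(n + 5)*(n + 6)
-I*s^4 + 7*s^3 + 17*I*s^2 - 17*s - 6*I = (s + I)*(s + 2*I)*(s + 3*I)*(-I*s + 1)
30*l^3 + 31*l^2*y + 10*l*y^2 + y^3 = (2*l + y)*(3*l + y)*(5*l + y)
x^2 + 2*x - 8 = (x - 2)*(x + 4)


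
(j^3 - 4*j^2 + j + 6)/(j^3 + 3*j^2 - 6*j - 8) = (j - 3)/(j + 4)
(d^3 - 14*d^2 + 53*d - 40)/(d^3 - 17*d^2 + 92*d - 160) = (d - 1)/(d - 4)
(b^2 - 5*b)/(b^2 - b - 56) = b*(5 - b)/(-b^2 + b + 56)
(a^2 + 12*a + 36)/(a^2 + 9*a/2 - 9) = 2*(a + 6)/(2*a - 3)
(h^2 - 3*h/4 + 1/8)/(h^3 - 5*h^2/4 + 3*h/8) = (4*h - 1)/(h*(4*h - 3))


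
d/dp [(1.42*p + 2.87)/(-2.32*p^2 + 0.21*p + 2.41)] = (3.2944*p^2 + 13.3168*p + 2.8195)/(5.3824*p^4 - 0.9744*p^3 - 11.1383*p^2 + 1.0122*p + 5.8081)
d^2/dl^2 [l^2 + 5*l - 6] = 2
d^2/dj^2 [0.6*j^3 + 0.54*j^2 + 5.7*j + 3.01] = 3.6*j + 1.08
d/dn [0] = 0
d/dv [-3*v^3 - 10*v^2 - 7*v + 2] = -9*v^2 - 20*v - 7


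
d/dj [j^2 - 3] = 2*j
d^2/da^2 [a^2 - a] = 2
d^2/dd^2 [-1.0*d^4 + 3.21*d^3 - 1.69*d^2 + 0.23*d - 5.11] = -12.0*d^2 + 19.26*d - 3.38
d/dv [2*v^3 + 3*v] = 6*v^2 + 3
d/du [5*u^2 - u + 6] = 10*u - 1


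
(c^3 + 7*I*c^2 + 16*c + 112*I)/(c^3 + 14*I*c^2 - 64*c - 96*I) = (c^2 + 3*I*c + 28)/(c^2 + 10*I*c - 24)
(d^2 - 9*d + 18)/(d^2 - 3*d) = (d - 6)/d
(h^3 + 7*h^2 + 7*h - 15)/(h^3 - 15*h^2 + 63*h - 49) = (h^2 + 8*h + 15)/(h^2 - 14*h + 49)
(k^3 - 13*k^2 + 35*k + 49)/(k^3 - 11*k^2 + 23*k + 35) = (k - 7)/(k - 5)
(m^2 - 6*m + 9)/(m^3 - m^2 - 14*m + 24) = (m - 3)/(m^2 + 2*m - 8)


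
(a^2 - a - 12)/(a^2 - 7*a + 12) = (a + 3)/(a - 3)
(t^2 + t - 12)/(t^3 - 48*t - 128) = (t - 3)/(t^2 - 4*t - 32)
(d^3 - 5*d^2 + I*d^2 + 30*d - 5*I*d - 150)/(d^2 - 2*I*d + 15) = (d^2 + d*(-5 + 6*I) - 30*I)/(d + 3*I)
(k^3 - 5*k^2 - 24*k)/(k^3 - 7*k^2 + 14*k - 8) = k*(k^2 - 5*k - 24)/(k^3 - 7*k^2 + 14*k - 8)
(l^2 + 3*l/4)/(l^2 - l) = (l + 3/4)/(l - 1)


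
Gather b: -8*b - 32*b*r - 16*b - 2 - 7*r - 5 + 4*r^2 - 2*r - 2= b*(-32*r - 24) + 4*r^2 - 9*r - 9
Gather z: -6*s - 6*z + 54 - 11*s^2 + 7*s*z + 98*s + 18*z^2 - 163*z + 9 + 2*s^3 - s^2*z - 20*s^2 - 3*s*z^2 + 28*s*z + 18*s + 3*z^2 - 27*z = 2*s^3 - 31*s^2 + 110*s + z^2*(21 - 3*s) + z*(-s^2 + 35*s - 196) + 63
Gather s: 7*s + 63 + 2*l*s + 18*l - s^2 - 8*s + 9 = 18*l - s^2 + s*(2*l - 1) + 72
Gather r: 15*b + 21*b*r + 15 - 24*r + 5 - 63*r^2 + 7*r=15*b - 63*r^2 + r*(21*b - 17) + 20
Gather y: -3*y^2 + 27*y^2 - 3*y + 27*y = 24*y^2 + 24*y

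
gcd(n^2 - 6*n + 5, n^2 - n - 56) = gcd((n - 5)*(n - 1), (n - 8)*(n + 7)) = 1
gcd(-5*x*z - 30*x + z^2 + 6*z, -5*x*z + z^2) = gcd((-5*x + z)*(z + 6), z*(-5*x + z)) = 5*x - z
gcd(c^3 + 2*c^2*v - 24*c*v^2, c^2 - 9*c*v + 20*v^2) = -c + 4*v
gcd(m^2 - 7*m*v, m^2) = m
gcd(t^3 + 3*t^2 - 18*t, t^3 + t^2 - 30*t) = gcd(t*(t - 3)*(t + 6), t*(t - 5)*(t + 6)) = t^2 + 6*t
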